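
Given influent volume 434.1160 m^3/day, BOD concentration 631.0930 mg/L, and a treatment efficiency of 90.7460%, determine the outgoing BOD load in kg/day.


Load_in = volume * conc / 1000 = 434.1160 * 631.0930 / 1000 = 273.9676 kg/day
Removed = Load_in * eff / 100 = 273.9676 * 90.7460 / 100 = 248.6146 kg/day
Load_out = Load_in - Removed = 273.9676 - 248.6146 = 25.3530 kg/day


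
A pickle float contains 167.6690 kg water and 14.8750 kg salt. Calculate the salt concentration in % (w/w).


Formula: Conc = salt / (water + salt) * 100
Substituting: Conc = 14.8750 / (167.6690 + 14.8750) * 100
Result: 8.1487 %


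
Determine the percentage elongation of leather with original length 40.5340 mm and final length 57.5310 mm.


Formula: Elongation = (Lf - L0) / L0 * 100
Substituting: Elongation = (57.5310 - 40.5340) / 40.5340 * 100
Result: 41.9327 %


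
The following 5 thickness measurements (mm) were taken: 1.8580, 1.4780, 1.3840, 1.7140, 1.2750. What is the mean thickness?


Formula: Average = sum / n
Substituting: Average = 7.7090 / 5
Result: 1.5418 mm


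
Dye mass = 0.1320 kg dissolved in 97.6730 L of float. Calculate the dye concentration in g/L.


Formula: Conc = dye_mass(kg) / volume(L) * 1000
Substituting: Conc = 0.1320 / 97.6730 * 1000
Result: 1.3514 g/L


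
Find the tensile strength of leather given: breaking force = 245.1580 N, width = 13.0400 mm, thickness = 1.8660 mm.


Formula: TS = force / (width * thickness)
Substituting: TS = 245.1580 / (13.0400 * 1.8660)
Result: 10.0753 N/mm^2


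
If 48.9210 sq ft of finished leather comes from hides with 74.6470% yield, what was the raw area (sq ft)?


Formula: raw = finished * 100 / yield
Substituting: raw = 48.9210 * 100 / 74.6470
Result: 65.5365 sq ft


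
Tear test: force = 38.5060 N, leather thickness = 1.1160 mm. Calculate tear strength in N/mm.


Formula: Tear strength = force / thickness
Substituting: Tear strength = 38.5060 / 1.1160
Result: 34.5036 N/mm


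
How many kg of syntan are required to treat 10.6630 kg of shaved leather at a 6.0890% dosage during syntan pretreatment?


Formula: Syntan = substrate * pct / 100
Substituting: Syntan = 10.6630 * 6.0890 / 100
Result: 0.6493 kg


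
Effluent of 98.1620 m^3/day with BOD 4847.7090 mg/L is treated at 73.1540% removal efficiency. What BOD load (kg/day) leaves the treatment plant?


Load_in = volume * conc / 1000 = 98.1620 * 4847.7090 / 1000 = 475.8608 kg/day
Removed = Load_in * eff / 100 = 475.8608 * 73.1540 / 100 = 348.1112 kg/day
Load_out = Load_in - Removed = 475.8608 - 348.1112 = 127.7496 kg/day


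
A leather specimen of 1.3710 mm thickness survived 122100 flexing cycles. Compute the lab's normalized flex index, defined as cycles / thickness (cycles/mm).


Formula: Index = cycles / thickness
Substituting: Index = 122100 / 1.3710
Result: 89059.0810 cycles/mm


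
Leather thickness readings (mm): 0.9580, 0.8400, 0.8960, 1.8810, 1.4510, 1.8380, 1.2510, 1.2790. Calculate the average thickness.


Formula: Average = sum / n
Substituting: Average = 10.3940 / 8
Result: 1.2993 mm


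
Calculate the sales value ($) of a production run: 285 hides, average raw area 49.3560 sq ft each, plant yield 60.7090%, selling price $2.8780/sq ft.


Raw_total = N * avg_area = 285 * 49.3560 = 14066.4600 sq ft
Finished = Raw_total * yield / 100 = 14066.4600 * 60.7090 / 100 = 8539.6072 sq ft
Value = Finished * price = 8539.6072 * 2.8780 = 24576.9895 $


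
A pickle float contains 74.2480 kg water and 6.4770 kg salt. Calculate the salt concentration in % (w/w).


Formula: Conc = salt / (water + salt) * 100
Substituting: Conc = 6.4770 / (74.2480 + 6.4770) * 100
Result: 8.0235 %


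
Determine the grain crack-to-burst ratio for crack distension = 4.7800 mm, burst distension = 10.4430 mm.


Formula: Ratio = crack / burst
Substituting: Ratio = 4.7800 / 10.4430
Result: 0.4577


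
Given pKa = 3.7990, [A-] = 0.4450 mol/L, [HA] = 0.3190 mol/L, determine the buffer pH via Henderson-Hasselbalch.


ratio = [A-] / [HA] = 0.4450 / 0.3190 = 1.3950
log10(ratio) = 0.1446
pH = pKa + log10(ratio) = 3.7990 + 0.1446 = 3.9436


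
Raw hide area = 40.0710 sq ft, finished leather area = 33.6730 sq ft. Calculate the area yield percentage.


Formula: Yield = finished / raw * 100
Substituting: Yield = 33.6730 / 40.0710 * 100
Result: 84.0333 %


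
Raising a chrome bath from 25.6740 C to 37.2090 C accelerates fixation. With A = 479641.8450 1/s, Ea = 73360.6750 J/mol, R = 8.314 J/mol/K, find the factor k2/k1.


T1 = 25.6740 + 273.15 = 298.8240 K; T2 = 37.2090 + 273.15 = 310.3590 K
k1 = A * exp(-Ea/(R*T1)) = 479641.8450 * exp(-73360.6750/(8.314*298.8240)) = 7.1938e-08 1/s
k2 = A * exp(-Ea/(R*T2)) = 479641.8450 * exp(-73360.6750/(8.314*310.3590)) = 2.1557e-07 1/s
k2/k1 = 2.1557e-07 / 7.1938e-08 = 2.9966


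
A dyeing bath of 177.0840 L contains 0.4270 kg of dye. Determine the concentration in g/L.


Formula: Conc = dye_mass(kg) / volume(L) * 1000
Substituting: Conc = 0.4270 / 177.0840 * 1000
Result: 2.4113 g/L


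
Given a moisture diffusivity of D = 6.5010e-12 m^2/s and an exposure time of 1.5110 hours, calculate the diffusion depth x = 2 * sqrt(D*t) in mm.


t = 1.5110 hr * 3600 = 5439.6000 s
D * t = 6.5010e-12 * 5439.6000 = 3.5363e-08
x = 2 * sqrt(D*t) = 2 * sqrt(3.5363e-08) = 3.7610e-04 m = 0.3761 mm


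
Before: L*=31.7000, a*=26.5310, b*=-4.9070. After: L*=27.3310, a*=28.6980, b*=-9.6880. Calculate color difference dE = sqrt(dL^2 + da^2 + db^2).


dL = -4.3690, da = 2.1670, db = -4.7810
dE = sqrt((-4.3690)^2 + 2.1670^2 + (-4.7810)^2) = 6.8295


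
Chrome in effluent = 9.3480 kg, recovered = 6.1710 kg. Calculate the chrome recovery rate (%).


Formula: Recovery = recovered / input * 100
Substituting: Recovery = 6.1710 / 9.3480 * 100
Result: 66.0141 %


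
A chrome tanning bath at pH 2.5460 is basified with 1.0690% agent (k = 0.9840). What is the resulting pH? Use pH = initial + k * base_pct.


Formula: pH_final = pH_initial + k * base_pct
Substituting: pH_final = 2.5460 + 0.9840 * 1.0690
Result: 3.5979


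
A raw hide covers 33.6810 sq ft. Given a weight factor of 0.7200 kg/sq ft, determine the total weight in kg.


Formula: Weight = area * weight_per_sqft
Substituting: Weight = 33.6810 * 0.7200
Result: 24.2503 kg


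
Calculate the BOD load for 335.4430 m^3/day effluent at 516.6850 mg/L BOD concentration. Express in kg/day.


Formula: BOD_load = volume * conc / 1000
Substituting: BOD_load = 335.4430 * 516.6850 / 1000
Result: 173.3184 kg/day


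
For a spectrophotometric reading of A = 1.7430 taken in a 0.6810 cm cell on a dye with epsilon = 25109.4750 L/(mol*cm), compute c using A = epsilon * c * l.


Formula: c = A / (epsilon * l)
Substituting: c = 1.7430 / (25109.4750 * 0.6810)
Result: 1.0193e-04 mol/L


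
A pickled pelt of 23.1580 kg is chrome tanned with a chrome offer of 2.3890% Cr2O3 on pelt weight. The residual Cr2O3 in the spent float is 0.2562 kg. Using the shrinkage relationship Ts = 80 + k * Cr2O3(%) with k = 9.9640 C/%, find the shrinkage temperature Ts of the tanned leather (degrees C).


Offered = pelt * offer_pct / 100 = 23.1580 * 2.3890 / 100 = 0.5532 kg
Uptake = offered - residual = 0.5532 - 0.2562 = 0.2970 kg
Cr2O3% on pelt = uptake / pelt * 100 = 0.2970 / 23.1580 * 100 = 1.2827 %
Ts = 80 + k * Cr2O3% = 80 + 9.9640 * 1.2827 = 92.7807 C


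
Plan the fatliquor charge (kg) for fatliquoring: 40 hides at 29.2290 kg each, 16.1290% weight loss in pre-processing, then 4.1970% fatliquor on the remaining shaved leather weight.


Total_raw = N * avg_wt = 40 * 29.2290 = 1169.1600 kg
Substrate = Total_raw * (1 - loss/100) = 1169.1600 * (1 - 16.1290/100) = 980.5862 kg
Fat = Substrate * pct / 100 = 980.5862 * 4.1970 / 100 = 41.1552 kg


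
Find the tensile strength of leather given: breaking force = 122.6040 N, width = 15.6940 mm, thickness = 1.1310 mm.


Formula: TS = force / (width * thickness)
Substituting: TS = 122.6040 / (15.6940 * 1.1310)
Result: 6.9073 N/mm^2


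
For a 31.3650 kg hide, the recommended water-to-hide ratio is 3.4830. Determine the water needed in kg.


Formula: Water = hide_weight * ratio
Substituting: Water = 31.3650 * 3.4830
Result: 109.2443 kg


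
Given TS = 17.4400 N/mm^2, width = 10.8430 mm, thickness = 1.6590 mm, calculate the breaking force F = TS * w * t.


Formula: F = TS * w * t
Substituting: F = 17.4400 * 10.8430 * 1.6590
Result: 313.7201 N


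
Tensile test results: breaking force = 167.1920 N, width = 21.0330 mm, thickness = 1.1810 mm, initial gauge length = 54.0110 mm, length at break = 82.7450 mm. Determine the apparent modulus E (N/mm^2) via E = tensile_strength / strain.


TS = F / (w * t) = 167.1920 / (21.0330 * 1.1810) = 6.7308 N/mm^2
strain = (Lf - L0) / L0 = (82.7450 - 54.0110) / 54.0110 = 0.5320
E = TS / strain = 6.7308 / 0.5320 = 12.6517 N/mm^2


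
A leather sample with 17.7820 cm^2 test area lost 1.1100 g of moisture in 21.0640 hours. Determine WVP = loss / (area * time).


Formula: WVP = loss / (area * time)
Substituting: WVP = 1.1100 / (17.7820 * 21.0640)
Result: 0.00296348 g/(cm^2*hr)


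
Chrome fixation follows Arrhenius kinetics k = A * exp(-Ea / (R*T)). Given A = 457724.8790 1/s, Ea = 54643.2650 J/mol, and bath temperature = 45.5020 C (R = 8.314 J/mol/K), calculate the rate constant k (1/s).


T_K = T_C + 273.15 = 45.5020 + 273.15 = 318.6520 K
exponent = -Ea / (R * T_K) = -54643.2650 / (8.314 * 318.6520) = -20.6258
k = A * exp(exponent) = 457724.8790 * exp(-20.6258) = 5.0460e-04 1/s


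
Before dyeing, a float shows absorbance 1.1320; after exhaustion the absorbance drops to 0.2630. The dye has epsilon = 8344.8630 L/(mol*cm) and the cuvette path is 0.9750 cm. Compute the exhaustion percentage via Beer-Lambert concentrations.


c_initial = A_i / (epsilon * l) = 1.1320 / (8344.8630 * 0.9750) = 1.3913e-04 mol/L
c_final = A_f / (epsilon * l) = 0.2630 / (8344.8630 * 0.9750) = 3.2325e-05 mol/L
Exhaustion = (c_initial - c_final) / c_initial * 100 = (1.3913e-04 - 3.2325e-05) / 1.3913e-04 * 100 = 76.7668 %


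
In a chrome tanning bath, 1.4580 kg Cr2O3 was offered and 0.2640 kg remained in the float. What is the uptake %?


Formula: Uptake = (offered - residual) / offered * 100
Substituting: Uptake = (1.4580 - 0.2640) / 1.4580 * 100
Result: 81.8930 %


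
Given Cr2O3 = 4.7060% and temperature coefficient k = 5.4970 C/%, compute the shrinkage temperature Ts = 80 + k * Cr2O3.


Formula: Ts = 80 + k * Cr2O3
Substituting: Ts = 80 + 5.4970 * 4.7060
Result: 105.8689 C


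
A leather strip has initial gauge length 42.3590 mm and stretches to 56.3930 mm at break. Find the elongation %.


Formula: Elongation = (Lf - L0) / L0 * 100
Substituting: Elongation = (56.3930 - 42.3590) / 42.3590 * 100
Result: 33.1311 %


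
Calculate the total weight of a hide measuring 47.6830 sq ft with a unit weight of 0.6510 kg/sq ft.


Formula: Weight = area * weight_per_sqft
Substituting: Weight = 47.6830 * 0.6510
Result: 31.0416 kg


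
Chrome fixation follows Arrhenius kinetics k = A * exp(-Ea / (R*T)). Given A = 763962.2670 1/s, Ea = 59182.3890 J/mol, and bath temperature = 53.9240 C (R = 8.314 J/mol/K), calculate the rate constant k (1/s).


T_K = T_C + 273.15 = 53.9240 + 273.15 = 327.0740 K
exponent = -Ea / (R * T_K) = -59182.3890 / (8.314 * 327.0740) = -21.7639
k = A * exp(exponent) = 763962.2670 * exp(-21.7639) = 2.6986e-04 1/s


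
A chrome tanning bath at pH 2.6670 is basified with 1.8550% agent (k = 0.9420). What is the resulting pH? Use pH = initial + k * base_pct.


Formula: pH_final = pH_initial + k * base_pct
Substituting: pH_final = 2.6670 + 0.9420 * 1.8550
Result: 4.4144


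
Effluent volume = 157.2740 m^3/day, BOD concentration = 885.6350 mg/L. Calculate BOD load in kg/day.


Formula: BOD_load = volume * conc / 1000
Substituting: BOD_load = 157.2740 * 885.6350 / 1000
Result: 139.2874 kg/day


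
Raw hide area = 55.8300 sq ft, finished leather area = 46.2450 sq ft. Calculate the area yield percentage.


Formula: Yield = finished / raw * 100
Substituting: Yield = 46.2450 / 55.8300 * 100
Result: 82.8318 %


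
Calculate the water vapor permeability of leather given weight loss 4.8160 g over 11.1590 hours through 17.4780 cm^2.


Formula: WVP = loss / (area * time)
Substituting: WVP = 4.8160 / (17.4780 * 11.1590)
Result: 0.0246928 g/(cm^2*hr)


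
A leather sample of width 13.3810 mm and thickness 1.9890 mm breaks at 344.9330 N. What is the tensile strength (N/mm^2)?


Formula: TS = force / (width * thickness)
Substituting: TS = 344.9330 / (13.3810 * 1.9890)
Result: 12.9602 N/mm^2


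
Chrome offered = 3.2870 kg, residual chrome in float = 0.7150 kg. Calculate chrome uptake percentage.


Formula: Uptake = (offered - residual) / offered * 100
Substituting: Uptake = (3.2870 - 0.7150) / 3.2870 * 100
Result: 78.2476 %


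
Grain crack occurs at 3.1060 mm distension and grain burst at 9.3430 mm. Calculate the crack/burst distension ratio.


Formula: Ratio = crack / burst
Substituting: Ratio = 3.1060 / 9.3430
Result: 0.3324


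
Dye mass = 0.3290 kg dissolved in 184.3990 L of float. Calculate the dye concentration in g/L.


Formula: Conc = dye_mass(kg) / volume(L) * 1000
Substituting: Conc = 0.3290 / 184.3990 * 1000
Result: 1.7842 g/L


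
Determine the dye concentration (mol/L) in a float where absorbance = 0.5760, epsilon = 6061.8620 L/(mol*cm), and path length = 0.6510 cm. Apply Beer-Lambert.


Formula: c = A / (epsilon * l)
Substituting: c = 0.5760 / (6061.8620 * 0.6510)
Result: 1.4596e-04 mol/L


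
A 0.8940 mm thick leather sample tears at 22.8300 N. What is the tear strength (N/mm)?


Formula: Tear strength = force / thickness
Substituting: Tear strength = 22.8300 / 0.8940
Result: 25.5369 N/mm


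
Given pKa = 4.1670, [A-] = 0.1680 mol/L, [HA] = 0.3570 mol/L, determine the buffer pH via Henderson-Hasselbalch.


ratio = [A-] / [HA] = 0.1680 / 0.3570 = 0.4706
log10(ratio) = -0.3274
pH = pKa + log10(ratio) = 4.1670 - 0.3274 = 3.8396


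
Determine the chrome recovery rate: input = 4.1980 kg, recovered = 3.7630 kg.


Formula: Recovery = recovered / input * 100
Substituting: Recovery = 3.7630 / 4.1980 * 100
Result: 89.6379 %


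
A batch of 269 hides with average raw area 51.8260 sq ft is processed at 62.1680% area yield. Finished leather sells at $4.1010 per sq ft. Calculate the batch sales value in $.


Raw_total = N * avg_area = 269 * 51.8260 = 13941.1940 sq ft
Finished = Raw_total * yield / 100 = 13941.1940 * 62.1680 / 100 = 8666.9615 sq ft
Value = Finished * price = 8666.9615 * 4.1010 = 35543.2091 $


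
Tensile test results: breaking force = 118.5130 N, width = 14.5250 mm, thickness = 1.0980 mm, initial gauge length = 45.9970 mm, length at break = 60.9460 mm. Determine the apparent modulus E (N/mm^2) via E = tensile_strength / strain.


TS = F / (w * t) = 118.5130 / (14.5250 * 1.0980) = 7.4310 N/mm^2
strain = (Lf - L0) / L0 = (60.9460 - 45.9970) / 45.9970 = 0.3250
E = TS / strain = 7.4310 / 0.3250 = 22.8647 N/mm^2


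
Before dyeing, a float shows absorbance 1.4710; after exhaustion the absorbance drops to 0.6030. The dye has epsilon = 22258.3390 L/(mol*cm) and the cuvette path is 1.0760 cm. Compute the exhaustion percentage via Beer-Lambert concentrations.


c_initial = A_i / (epsilon * l) = 1.4710 / (22258.3390 * 1.0760) = 6.1420e-05 mol/L
c_final = A_f / (epsilon * l) = 0.6030 / (22258.3390 * 1.0760) = 2.5177e-05 mol/L
Exhaustion = (c_initial - c_final) / c_initial * 100 = (6.1420e-05 - 2.5177e-05) / 6.1420e-05 * 100 = 59.0075 %


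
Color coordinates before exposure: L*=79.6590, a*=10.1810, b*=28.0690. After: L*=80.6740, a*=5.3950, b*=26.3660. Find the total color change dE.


dL = 1.0150, da = -4.7860, db = -1.7030
dE = sqrt(1.0150^2 + (-4.7860)^2 + (-1.7030)^2) = 5.1804


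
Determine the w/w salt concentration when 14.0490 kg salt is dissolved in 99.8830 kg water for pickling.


Formula: Conc = salt / (water + salt) * 100
Substituting: Conc = 14.0490 / (99.8830 + 14.0490) * 100
Result: 12.3310 %


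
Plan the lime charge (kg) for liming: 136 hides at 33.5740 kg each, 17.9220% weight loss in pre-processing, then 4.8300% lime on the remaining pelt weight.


Total_raw = N * avg_wt = 136 * 33.5740 = 4566.0640 kg
Substrate = Total_raw * (1 - loss/100) = 4566.0640 * (1 - 17.9220/100) = 3747.7340 kg
Lime = Substrate * pct / 100 = 3747.7340 * 4.8300 / 100 = 181.0156 kg


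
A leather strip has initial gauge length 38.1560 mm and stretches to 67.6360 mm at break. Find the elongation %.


Formula: Elongation = (Lf - L0) / L0 * 100
Substituting: Elongation = (67.6360 - 38.1560) / 38.1560 * 100
Result: 77.2618 %


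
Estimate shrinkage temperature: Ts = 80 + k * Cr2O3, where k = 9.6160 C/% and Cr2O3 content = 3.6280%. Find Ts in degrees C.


Formula: Ts = 80 + k * Cr2O3
Substituting: Ts = 80 + 9.6160 * 3.6280
Result: 114.8868 C


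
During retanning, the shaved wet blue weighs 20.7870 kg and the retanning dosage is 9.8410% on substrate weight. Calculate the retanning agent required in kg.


Formula: Retan = substrate * pct / 100
Substituting: Retan = 20.7870 * 9.8410 / 100
Result: 2.0456 kg


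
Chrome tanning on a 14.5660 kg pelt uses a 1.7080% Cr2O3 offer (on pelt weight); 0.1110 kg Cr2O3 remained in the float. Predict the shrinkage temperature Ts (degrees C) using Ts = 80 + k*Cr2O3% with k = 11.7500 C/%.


Offered = pelt * offer_pct / 100 = 14.5660 * 1.7080 / 100 = 0.2488 kg
Uptake = offered - residual = 0.2488 - 0.1110 = 0.1378 kg
Cr2O3% on pelt = uptake / pelt * 100 = 0.1378 / 14.5660 * 100 = 0.9460 %
Ts = 80 + k * Cr2O3% = 80 + 11.7500 * 0.9460 = 91.1149 C


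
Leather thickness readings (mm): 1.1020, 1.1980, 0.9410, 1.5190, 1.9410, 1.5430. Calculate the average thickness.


Formula: Average = sum / n
Substituting: Average = 8.2440 / 6
Result: 1.3740 mm


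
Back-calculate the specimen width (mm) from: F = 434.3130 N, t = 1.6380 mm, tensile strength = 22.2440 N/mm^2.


Formula: w = F / (TS * t)
Substituting: w = 434.3130 / (22.2440 * 1.6380)
Result: 11.9200 mm


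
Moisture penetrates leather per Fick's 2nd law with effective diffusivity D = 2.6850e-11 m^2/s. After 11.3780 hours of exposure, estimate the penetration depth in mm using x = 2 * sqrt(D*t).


t = 11.3780 hr * 3600 = 40960.8000 s
D * t = 2.6850e-11 * 40960.8000 = 1.0998e-06
x = 2 * sqrt(D*t) = 2 * sqrt(1.0998e-06) = 0.00209742 m = 2.0974 mm


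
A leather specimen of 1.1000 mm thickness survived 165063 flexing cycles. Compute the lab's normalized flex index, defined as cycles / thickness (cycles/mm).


Formula: Index = cycles / thickness
Substituting: Index = 165063 / 1.1000
Result: 150057.2727 cycles/mm


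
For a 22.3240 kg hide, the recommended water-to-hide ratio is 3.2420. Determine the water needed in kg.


Formula: Water = hide_weight * ratio
Substituting: Water = 22.3240 * 3.2420
Result: 72.3744 kg


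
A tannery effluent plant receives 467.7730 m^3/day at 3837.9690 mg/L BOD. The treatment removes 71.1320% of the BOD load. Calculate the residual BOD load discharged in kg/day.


Load_in = volume * conc / 1000 = 467.7730 * 3837.9690 / 1000 = 1795.2983 kg/day
Removed = Load_in * eff / 100 = 1795.2983 * 71.1320 / 100 = 1277.0316 kg/day
Load_out = Load_in - Removed = 1795.2983 - 1277.0316 = 518.2667 kg/day


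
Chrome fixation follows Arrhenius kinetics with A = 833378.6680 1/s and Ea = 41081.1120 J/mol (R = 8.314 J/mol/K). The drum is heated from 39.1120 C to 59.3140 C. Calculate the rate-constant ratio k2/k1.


T1 = 39.1120 + 273.15 = 312.2620 K; T2 = 59.3140 + 273.15 = 332.4640 K
k1 = A * exp(-Ea/(R*T1)) = 833378.6680 * exp(-41081.1120/(8.314*312.2620)) = 0.1118 1/s
k2 = A * exp(-Ea/(R*T2)) = 833378.6680 * exp(-41081.1120/(8.314*332.4640)) = 0.2926 1/s
k2/k1 = 0.2926 / 0.1118 = 2.6157


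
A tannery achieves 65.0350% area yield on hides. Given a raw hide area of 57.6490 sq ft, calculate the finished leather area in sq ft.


Formula: finished = raw * yield / 100
Substituting: finished = 57.6490 * 65.0350 / 100
Result: 37.4920 sq ft


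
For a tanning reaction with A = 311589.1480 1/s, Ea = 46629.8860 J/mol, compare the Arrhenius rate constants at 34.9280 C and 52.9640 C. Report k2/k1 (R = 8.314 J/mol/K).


T1 = 34.9280 + 273.15 = 308.0780 K; T2 = 52.9640 + 273.15 = 326.1140 K
k1 = A * exp(-Ea/(R*T1)) = 311589.1480 * exp(-46629.8860/(8.314*308.0780)) = 0.00386543 1/s
k2 = A * exp(-Ea/(R*T2)) = 311589.1480 * exp(-46629.8860/(8.314*326.1140)) = 0.0105795 1/s
k2/k1 = 0.0105795 / 0.00386543 = 2.7370


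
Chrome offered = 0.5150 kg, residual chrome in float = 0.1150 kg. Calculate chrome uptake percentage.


Formula: Uptake = (offered - residual) / offered * 100
Substituting: Uptake = (0.5150 - 0.1150) / 0.5150 * 100
Result: 77.6699 %


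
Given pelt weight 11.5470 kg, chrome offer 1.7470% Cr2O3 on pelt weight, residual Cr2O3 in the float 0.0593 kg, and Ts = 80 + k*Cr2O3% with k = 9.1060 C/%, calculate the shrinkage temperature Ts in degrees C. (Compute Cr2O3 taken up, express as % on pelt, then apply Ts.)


Offered = pelt * offer_pct / 100 = 11.5470 * 1.7470 / 100 = 0.2017 kg
Uptake = offered - residual = 0.2017 - 0.0593 = 0.1424 kg
Cr2O3% on pelt = uptake / pelt * 100 = 0.1424 / 11.5470 * 100 = 1.2334 %
Ts = 80 + k * Cr2O3% = 80 + 9.1060 * 1.2334 = 91.2318 C


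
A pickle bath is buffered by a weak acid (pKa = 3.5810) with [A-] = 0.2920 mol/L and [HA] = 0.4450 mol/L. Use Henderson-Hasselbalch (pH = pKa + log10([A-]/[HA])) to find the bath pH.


ratio = [A-] / [HA] = 0.2920 / 0.4450 = 0.6562
log10(ratio) = -0.1830
pH = pKa + log10(ratio) = 3.5810 - 0.1830 = 3.3980


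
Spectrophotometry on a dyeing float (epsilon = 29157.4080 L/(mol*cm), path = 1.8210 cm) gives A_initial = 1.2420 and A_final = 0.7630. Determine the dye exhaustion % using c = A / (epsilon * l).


c_initial = A_i / (epsilon * l) = 1.2420 / (29157.4080 * 1.8210) = 2.3392e-05 mol/L
c_final = A_f / (epsilon * l) = 0.7630 / (29157.4080 * 1.8210) = 1.4370e-05 mol/L
Exhaustion = (c_initial - c_final) / c_initial * 100 = (2.3392e-05 - 1.4370e-05) / 2.3392e-05 * 100 = 38.5668 %


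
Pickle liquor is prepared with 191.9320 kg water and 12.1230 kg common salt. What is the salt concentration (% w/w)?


Formula: Conc = salt / (water + salt) * 100
Substituting: Conc = 12.1230 / (191.9320 + 12.1230) * 100
Result: 5.9410 %


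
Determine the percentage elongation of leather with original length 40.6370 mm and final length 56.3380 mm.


Formula: Elongation = (Lf - L0) / L0 * 100
Substituting: Elongation = (56.3380 - 40.6370) / 40.6370 * 100
Result: 38.6372 %


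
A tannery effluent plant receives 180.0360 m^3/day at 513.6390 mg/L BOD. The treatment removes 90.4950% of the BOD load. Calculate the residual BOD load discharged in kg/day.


Load_in = volume * conc / 1000 = 180.0360 * 513.6390 / 1000 = 92.4735 kg/day
Removed = Load_in * eff / 100 = 92.4735 * 90.4950 / 100 = 83.6839 kg/day
Load_out = Load_in - Removed = 92.4735 - 83.6839 = 8.7896 kg/day


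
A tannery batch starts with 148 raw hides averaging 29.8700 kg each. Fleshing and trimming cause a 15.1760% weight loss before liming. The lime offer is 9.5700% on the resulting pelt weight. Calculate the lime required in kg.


Total_raw = N * avg_wt = 148 * 29.8700 = 4420.7600 kg
Substrate = Total_raw * (1 - loss/100) = 4420.7600 * (1 - 15.1760/100) = 3749.8655 kg
Lime = Substrate * pct / 100 = 3749.8655 * 9.5700 / 100 = 358.8621 kg


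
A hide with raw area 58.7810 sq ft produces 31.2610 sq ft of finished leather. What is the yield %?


Formula: Yield = finished / raw * 100
Substituting: Yield = 31.2610 / 58.7810 * 100
Result: 53.1822 %


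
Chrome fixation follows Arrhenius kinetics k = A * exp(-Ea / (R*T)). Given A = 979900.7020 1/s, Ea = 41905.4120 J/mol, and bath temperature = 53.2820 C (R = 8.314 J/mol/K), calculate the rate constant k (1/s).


T_K = T_C + 273.15 = 53.2820 + 273.15 = 326.4320 K
exponent = -Ea / (R * T_K) = -41905.4120 / (8.314 * 326.4320) = -15.4407
k = A * exp(exponent) = 979900.7020 * exp(-15.4407) = 0.1929 1/s


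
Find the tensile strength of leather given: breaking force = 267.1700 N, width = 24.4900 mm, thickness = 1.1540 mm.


Formula: TS = force / (width * thickness)
Substituting: TS = 267.1700 / (24.4900 * 1.1540)
Result: 9.4535 N/mm^2


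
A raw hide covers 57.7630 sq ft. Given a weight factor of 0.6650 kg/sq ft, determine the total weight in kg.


Formula: Weight = area * weight_per_sqft
Substituting: Weight = 57.7630 * 0.6650
Result: 38.4124 kg


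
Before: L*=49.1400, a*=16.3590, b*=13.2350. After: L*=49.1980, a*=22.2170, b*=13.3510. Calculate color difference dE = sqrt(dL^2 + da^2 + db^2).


dL = 0.058, da = 5.8580, db = 0.1160
dE = sqrt(0.058^2 + 5.8580^2 + 0.1160^2) = 5.8594


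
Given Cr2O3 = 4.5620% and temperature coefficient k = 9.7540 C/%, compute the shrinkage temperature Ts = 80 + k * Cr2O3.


Formula: Ts = 80 + k * Cr2O3
Substituting: Ts = 80 + 9.7540 * 4.5620
Result: 124.4977 C


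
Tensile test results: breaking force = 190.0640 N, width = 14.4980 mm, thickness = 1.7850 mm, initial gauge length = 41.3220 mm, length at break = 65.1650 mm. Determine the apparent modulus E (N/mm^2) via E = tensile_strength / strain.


TS = F / (w * t) = 190.0640 / (14.4980 * 1.7850) = 7.3444 N/mm^2
strain = (Lf - L0) / L0 = (65.1650 - 41.3220) / 41.3220 = 0.5770
E = TS / strain = 7.3444 / 0.5770 = 12.7284 N/mm^2


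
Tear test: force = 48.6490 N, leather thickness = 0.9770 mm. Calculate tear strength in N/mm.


Formula: Tear strength = force / thickness
Substituting: Tear strength = 48.6490 / 0.9770
Result: 49.7943 N/mm


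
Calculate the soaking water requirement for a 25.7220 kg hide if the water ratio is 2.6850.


Formula: Water = hide_weight * ratio
Substituting: Water = 25.7220 * 2.6850
Result: 69.0636 kg


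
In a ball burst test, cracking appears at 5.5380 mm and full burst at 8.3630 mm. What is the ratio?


Formula: Ratio = crack / burst
Substituting: Ratio = 5.5380 / 8.3630
Result: 0.6622


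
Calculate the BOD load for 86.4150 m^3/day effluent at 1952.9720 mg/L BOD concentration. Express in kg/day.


Formula: BOD_load = volume * conc / 1000
Substituting: BOD_load = 86.4150 * 1952.9720 / 1000
Result: 168.7661 kg/day


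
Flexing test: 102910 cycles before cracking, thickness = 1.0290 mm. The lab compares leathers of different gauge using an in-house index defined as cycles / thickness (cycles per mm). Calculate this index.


Formula: Index = cycles / thickness
Substituting: Index = 102910 / 1.0290
Result: 100009.7182 cycles/mm


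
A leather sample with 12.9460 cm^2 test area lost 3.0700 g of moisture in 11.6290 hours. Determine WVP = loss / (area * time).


Formula: WVP = loss / (area * time)
Substituting: WVP = 3.0700 / (12.9460 * 11.6290)
Result: 0.020392 g/(cm^2*hr)


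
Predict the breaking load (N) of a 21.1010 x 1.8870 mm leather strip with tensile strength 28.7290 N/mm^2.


Formula: F = TS * w * t
Substituting: F = 28.7290 * 21.1010 * 1.8870
Result: 1143.9195 N


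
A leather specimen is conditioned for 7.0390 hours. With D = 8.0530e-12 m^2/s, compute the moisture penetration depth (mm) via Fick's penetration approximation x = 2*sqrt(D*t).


t = 7.0390 hr * 3600 = 25340.4000 s
D * t = 8.0530e-12 * 25340.4000 = 2.0407e-07
x = 2 * sqrt(D*t) = 2 * sqrt(2.0407e-07) = 9.0347e-04 m = 0.9035 mm


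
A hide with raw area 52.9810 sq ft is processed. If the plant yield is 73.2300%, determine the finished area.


Formula: finished = raw * yield / 100
Substituting: finished = 52.9810 * 73.2300 / 100
Result: 38.7980 sq ft


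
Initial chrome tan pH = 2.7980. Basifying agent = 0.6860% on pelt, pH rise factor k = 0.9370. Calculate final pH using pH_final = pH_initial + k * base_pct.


Formula: pH_final = pH_initial + k * base_pct
Substituting: pH_final = 2.7980 + 0.9370 * 0.6860
Result: 3.4408


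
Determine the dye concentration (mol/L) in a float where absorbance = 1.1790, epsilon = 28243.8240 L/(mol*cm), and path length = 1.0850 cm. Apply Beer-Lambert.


Formula: c = A / (epsilon * l)
Substituting: c = 1.1790 / (28243.8240 * 1.0850)
Result: 3.8473e-05 mol/L


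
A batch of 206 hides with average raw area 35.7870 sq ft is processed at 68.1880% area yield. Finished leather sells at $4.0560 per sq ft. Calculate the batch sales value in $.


Raw_total = N * avg_area = 206 * 35.7870 = 7372.1220 sq ft
Finished = Raw_total * yield / 100 = 7372.1220 * 68.1880 / 100 = 5026.9025 sq ft
Value = Finished * price = 5026.9025 * 4.0560 = 20389.1167 $


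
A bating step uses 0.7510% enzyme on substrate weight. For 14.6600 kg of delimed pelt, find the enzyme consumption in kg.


Formula: Enzyme = substrate * pct / 100
Substituting: Enzyme = 14.6600 * 0.7510 / 100
Result: 0.1101 kg


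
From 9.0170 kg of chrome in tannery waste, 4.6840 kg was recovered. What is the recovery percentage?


Formula: Recovery = recovered / input * 100
Substituting: Recovery = 4.6840 / 9.0170 * 100
Result: 51.9463 %


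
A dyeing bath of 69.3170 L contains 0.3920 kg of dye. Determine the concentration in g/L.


Formula: Conc = dye_mass(kg) / volume(L) * 1000
Substituting: Conc = 0.3920 / 69.3170 * 1000
Result: 5.6552 g/L


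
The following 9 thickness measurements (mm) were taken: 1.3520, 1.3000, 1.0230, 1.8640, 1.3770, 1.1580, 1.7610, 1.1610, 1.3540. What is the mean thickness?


Formula: Average = sum / n
Substituting: Average = 12.3500 / 9
Result: 1.3722 mm


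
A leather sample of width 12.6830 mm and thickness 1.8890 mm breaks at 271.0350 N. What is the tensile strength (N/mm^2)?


Formula: TS = force / (width * thickness)
Substituting: TS = 271.0350 / (12.6830 * 1.8890)
Result: 11.3128 N/mm^2


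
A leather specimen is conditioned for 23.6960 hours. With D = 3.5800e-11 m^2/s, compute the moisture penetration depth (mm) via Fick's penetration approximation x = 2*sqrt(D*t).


t = 23.6960 hr * 3600 = 85305.6000 s
D * t = 3.5800e-11 * 85305.6000 = 3.0539e-06
x = 2 * sqrt(D*t) = 2 * sqrt(3.0539e-06) = 0.00349511 m = 3.4951 mm


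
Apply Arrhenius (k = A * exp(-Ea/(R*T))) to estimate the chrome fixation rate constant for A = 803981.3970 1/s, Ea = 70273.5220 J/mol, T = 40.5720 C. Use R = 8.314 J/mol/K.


T_K = T_C + 273.15 = 40.5720 + 273.15 = 313.7220 K
exponent = -Ea / (R * T_K) = -70273.5220 / (8.314 * 313.7220) = -26.9424
k = A * exp(exponent) = 803981.3970 * exp(-26.9424) = 1.6007e-06 1/s


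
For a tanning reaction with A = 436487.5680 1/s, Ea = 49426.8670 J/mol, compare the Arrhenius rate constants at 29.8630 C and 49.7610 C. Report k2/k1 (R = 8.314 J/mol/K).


T1 = 29.8630 + 273.15 = 303.0130 K; T2 = 49.7610 + 273.15 = 322.9110 K
k1 = A * exp(-Ea/(R*T1)) = 436487.5680 * exp(-49426.8670/(8.314*303.0130)) = 0.001316 1/s
k2 = A * exp(-Ea/(R*T2)) = 436487.5680 * exp(-49426.8670/(8.314*322.9110)) = 0.00440867 1/s
k2/k1 = 0.00440867 / 0.001316 = 3.3501


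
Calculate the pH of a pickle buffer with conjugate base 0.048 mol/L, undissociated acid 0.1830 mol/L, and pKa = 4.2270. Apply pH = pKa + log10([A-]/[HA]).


ratio = [A-] / [HA] = 0.048 / 0.1830 = 0.2623
log10(ratio) = -0.5812
pH = pKa + log10(ratio) = 4.2270 - 0.5812 = 3.6458


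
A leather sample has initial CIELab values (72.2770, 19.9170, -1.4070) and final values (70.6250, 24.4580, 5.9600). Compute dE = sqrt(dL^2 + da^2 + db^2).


dL = -1.6520, da = 4.5410, db = 7.3670
dE = sqrt((-1.6520)^2 + 4.5410^2 + 7.3670^2) = 8.8104


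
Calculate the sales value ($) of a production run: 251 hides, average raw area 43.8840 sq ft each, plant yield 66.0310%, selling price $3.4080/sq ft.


Raw_total = N * avg_area = 251 * 43.8840 = 11014.8840 sq ft
Finished = Raw_total * yield / 100 = 11014.8840 * 66.0310 / 100 = 7273.2381 sq ft
Value = Finished * price = 7273.2381 * 3.4080 = 24787.1953 $


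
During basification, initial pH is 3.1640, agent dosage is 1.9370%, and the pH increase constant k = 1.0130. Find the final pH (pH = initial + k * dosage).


Formula: pH_final = pH_initial + k * base_pct
Substituting: pH_final = 3.1640 + 1.0130 * 1.9370
Result: 5.1262


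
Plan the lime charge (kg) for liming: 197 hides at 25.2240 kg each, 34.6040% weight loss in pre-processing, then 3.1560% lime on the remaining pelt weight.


Total_raw = N * avg_wt = 197 * 25.2240 = 4969.1280 kg
Substrate = Total_raw * (1 - loss/100) = 4969.1280 * (1 - 34.6040/100) = 3249.6109 kg
Lime = Substrate * pct / 100 = 3249.6109 * 3.1560 / 100 = 102.5577 kg


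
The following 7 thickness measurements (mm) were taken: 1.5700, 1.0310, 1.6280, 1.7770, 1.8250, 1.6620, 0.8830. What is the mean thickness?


Formula: Average = sum / n
Substituting: Average = 10.3760 / 7
Result: 1.4823 mm


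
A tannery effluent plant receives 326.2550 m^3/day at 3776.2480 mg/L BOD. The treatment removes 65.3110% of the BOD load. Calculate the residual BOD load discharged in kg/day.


Load_in = volume * conc / 1000 = 326.2550 * 3776.2480 / 1000 = 1232.0198 kg/day
Removed = Load_in * eff / 100 = 1232.0198 * 65.3110 / 100 = 804.6444 kg/day
Load_out = Load_in - Removed = 1232.0198 - 804.6444 = 427.3753 kg/day


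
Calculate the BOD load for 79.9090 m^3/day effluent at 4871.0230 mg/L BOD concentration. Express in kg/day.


Formula: BOD_load = volume * conc / 1000
Substituting: BOD_load = 79.9090 * 4871.0230 / 1000
Result: 389.2386 kg/day


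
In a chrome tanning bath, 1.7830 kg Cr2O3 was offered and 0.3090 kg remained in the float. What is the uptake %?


Formula: Uptake = (offered - residual) / offered * 100
Substituting: Uptake = (1.7830 - 0.3090) / 1.7830 * 100
Result: 82.6697 %


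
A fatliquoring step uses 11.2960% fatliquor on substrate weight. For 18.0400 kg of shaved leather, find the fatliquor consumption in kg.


Formula: Fat = substrate * pct / 100
Substituting: Fat = 18.0400 * 11.2960 / 100
Result: 2.0378 kg


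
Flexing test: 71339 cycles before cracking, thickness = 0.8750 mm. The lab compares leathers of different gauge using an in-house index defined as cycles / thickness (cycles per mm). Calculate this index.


Formula: Index = cycles / thickness
Substituting: Index = 71339 / 0.8750
Result: 81530.2857 cycles/mm


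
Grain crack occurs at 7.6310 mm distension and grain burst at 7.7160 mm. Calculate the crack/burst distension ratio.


Formula: Ratio = crack / burst
Substituting: Ratio = 7.6310 / 7.7160
Result: 0.9890


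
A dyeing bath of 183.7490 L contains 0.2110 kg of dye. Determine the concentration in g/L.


Formula: Conc = dye_mass(kg) / volume(L) * 1000
Substituting: Conc = 0.2110 / 183.7490 * 1000
Result: 1.1483 g/L


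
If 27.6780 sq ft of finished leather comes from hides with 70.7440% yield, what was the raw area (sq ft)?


Formula: raw = finished * 100 / yield
Substituting: raw = 27.6780 * 100 / 70.7440
Result: 39.1242 sq ft


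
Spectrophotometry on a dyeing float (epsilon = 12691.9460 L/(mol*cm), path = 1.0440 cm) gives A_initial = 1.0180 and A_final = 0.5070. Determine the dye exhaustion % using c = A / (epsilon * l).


c_initial = A_i / (epsilon * l) = 1.0180 / (12691.9460 * 1.0440) = 7.6828e-05 mol/L
c_final = A_f / (epsilon * l) = 0.5070 / (12691.9460 * 1.0440) = 3.8263e-05 mol/L
Exhaustion = (c_initial - c_final) / c_initial * 100 = (7.6828e-05 - 3.8263e-05) / 7.6828e-05 * 100 = 50.1965 %


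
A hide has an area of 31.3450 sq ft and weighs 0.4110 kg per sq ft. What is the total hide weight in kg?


Formula: Weight = area * weight_per_sqft
Substituting: Weight = 31.3450 * 0.4110
Result: 12.8828 kg


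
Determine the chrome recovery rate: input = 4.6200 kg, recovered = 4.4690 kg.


Formula: Recovery = recovered / input * 100
Substituting: Recovery = 4.4690 / 4.6200 * 100
Result: 96.7316 %


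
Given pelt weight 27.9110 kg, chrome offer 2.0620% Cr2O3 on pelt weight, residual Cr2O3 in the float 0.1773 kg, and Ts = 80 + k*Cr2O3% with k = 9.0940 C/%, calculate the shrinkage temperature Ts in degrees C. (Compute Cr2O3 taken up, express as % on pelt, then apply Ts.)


Offered = pelt * offer_pct / 100 = 27.9110 * 2.0620 / 100 = 0.5755 kg
Uptake = offered - residual = 0.5755 - 0.1773 = 0.3982 kg
Cr2O3% on pelt = uptake / pelt * 100 = 0.3982 / 27.9110 * 100 = 1.4268 %
Ts = 80 + k * Cr2O3% = 80 + 9.0940 * 1.4268 = 92.9750 C


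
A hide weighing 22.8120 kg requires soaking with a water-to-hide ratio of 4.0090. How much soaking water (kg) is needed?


Formula: Water = hide_weight * ratio
Substituting: Water = 22.8120 * 4.0090
Result: 91.4533 kg


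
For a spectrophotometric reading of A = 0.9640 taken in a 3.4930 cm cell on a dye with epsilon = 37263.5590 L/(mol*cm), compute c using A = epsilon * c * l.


Formula: c = A / (epsilon * l)
Substituting: c = 0.9640 / (37263.5590 * 3.4930)
Result: 7.4062e-06 mol/L


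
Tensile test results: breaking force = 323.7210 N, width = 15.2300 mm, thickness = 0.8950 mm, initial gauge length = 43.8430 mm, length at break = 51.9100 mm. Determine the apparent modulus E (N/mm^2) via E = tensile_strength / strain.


TS = F / (w * t) = 323.7210 / (15.2300 * 0.8950) = 23.7491 N/mm^2
strain = (Lf - L0) / L0 = (51.9100 - 43.8430) / 43.8430 = 0.1840
E = TS / strain = 23.7491 / 0.1840 = 129.0732 N/mm^2


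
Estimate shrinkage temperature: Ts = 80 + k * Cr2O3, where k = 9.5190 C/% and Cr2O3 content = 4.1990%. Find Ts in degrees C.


Formula: Ts = 80 + k * Cr2O3
Substituting: Ts = 80 + 9.5190 * 4.1990
Result: 119.9703 C


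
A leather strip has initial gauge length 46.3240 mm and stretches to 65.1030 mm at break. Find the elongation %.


Formula: Elongation = (Lf - L0) / L0 * 100
Substituting: Elongation = (65.1030 - 46.3240) / 46.3240 * 100
Result: 40.5384 %


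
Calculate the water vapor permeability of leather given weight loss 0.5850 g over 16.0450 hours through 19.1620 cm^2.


Formula: WVP = loss / (area * time)
Substituting: WVP = 0.5850 / (19.1620 * 16.0450)
Result: 0.00190272 g/(cm^2*hr)


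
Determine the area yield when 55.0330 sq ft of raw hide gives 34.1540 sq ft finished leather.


Formula: Yield = finished / raw * 100
Substituting: Yield = 34.1540 / 55.0330 * 100
Result: 62.0609 %


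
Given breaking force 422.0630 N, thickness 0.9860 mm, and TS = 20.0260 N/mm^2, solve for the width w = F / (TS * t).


Formula: w = F / (TS * t)
Substituting: w = 422.0630 / (20.0260 * 0.9860)
Result: 21.3750 mm


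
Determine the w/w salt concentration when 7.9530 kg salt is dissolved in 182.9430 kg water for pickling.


Formula: Conc = salt / (water + salt) * 100
Substituting: Conc = 7.9530 / (182.9430 + 7.9530) * 100
Result: 4.1661 %


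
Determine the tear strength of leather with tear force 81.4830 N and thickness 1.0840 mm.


Formula: Tear strength = force / thickness
Substituting: Tear strength = 81.4830 / 1.0840
Result: 75.1688 N/mm


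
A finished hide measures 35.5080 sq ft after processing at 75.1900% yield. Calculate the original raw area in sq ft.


Formula: raw = finished * 100 / yield
Substituting: raw = 35.5080 * 100 / 75.1900
Result: 47.2244 sq ft


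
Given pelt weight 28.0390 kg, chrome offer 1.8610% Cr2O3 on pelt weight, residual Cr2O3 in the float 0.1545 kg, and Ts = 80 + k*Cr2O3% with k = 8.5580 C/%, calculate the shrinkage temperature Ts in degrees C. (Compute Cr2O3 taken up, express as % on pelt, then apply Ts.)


Offered = pelt * offer_pct / 100 = 28.0390 * 1.8610 / 100 = 0.5218 kg
Uptake = offered - residual = 0.5218 - 0.1545 = 0.3673 kg
Cr2O3% on pelt = uptake / pelt * 100 = 0.3673 / 28.0390 * 100 = 1.3100 %
Ts = 80 + k * Cr2O3% = 80 + 8.5580 * 1.3100 = 91.2108 C


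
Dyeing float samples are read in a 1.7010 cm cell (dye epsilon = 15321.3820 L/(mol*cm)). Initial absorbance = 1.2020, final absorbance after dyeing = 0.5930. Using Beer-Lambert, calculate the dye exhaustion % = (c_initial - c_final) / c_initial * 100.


c_initial = A_i / (epsilon * l) = 1.2020 / (15321.3820 * 1.7010) = 4.6121e-05 mol/L
c_final = A_f / (epsilon * l) = 0.5930 / (15321.3820 * 1.7010) = 2.2754e-05 mol/L
Exhaustion = (c_initial - c_final) / c_initial * 100 = (4.6121e-05 - 2.2754e-05) / 4.6121e-05 * 100 = 50.6656 %
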